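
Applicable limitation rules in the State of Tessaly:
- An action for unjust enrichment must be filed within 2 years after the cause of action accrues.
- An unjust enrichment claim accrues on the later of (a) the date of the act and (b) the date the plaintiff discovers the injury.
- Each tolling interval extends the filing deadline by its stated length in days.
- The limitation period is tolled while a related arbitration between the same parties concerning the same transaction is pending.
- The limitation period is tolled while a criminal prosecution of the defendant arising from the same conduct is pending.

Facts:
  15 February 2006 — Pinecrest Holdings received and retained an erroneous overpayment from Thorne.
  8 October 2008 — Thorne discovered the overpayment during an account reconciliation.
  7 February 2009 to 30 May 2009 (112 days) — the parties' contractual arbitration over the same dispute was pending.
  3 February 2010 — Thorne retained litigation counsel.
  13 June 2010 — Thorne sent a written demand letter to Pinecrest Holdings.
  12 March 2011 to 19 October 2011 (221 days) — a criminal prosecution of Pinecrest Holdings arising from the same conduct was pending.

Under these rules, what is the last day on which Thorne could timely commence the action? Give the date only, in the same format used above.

The claim accrued on 8 October 2008 — the later of the 15 February 2006 act and the 8 October 2008 discovery.
Adding the 2 years base period to 8 October 2008 gives a deadline of 8 October 2010, before any tolling.
The pending related arbitration from 7 February 2009 to 30 May 2009 tolled the period for 112 days, extending the deadline to 28 January 2011.
The pending criminal prosecution from 12 March 2011 to 19 October 2011 began after the period had already run on 28 January 2011, so it has no tolling effect.
None of the other events listed affects the running of the period under the stated rules.

28 January 2011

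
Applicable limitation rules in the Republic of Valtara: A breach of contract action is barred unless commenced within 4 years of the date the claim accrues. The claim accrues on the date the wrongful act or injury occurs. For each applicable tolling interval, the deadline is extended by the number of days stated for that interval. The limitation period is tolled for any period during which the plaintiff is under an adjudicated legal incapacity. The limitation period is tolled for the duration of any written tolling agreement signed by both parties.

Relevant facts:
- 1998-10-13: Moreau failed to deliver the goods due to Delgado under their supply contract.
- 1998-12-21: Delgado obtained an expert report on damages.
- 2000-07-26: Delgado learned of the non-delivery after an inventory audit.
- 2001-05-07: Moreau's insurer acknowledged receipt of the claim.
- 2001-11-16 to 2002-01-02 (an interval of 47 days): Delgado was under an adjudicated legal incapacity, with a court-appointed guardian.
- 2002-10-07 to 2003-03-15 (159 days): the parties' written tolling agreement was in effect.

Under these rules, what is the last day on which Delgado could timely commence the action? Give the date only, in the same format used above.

2003-05-07

Because the rule ties accrual to occurrence, the claim accrued on 1998-10-13, not on the 2000-07-26 discovery date.
The untolled deadline — 4 years after 1998-10-13 — is 2002-10-13.
Because the plaintiff's legal incapacity ran from 2001-11-16 to 2002-01-02, the deadline is extended by 47 days to 2002-11-29.
Because the written tolling agreement ran from 2002-10-07 to 2003-03-15, the deadline is extended by 159 days to 2003-05-07.
None of the other events listed affects the running of the period under the stated rules.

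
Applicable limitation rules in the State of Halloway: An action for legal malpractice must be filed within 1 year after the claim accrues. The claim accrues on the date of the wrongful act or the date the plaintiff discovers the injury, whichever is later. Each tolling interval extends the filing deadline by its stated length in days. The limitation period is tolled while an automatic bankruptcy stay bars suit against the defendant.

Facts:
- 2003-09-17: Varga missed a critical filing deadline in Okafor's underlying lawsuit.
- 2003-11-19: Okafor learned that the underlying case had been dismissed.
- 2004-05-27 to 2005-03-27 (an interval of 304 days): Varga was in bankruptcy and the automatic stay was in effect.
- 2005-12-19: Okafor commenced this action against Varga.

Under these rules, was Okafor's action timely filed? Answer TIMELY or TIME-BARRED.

Taking the later of the act (2003-09-17) and discovery (2003-11-19), the claim accrued on 2003-11-19.
The untolled deadline — 1 year after 2003-11-19 — is 2004-11-19.
The automatic bankruptcy stay from 2004-05-27 to 2005-03-27 tolled the period for 304 days, extending the deadline to 2005-09-19.
Okafor filed on 2005-12-19, after the 2005-09-19 deadline, so the action is time-barred.

TIME-BARRED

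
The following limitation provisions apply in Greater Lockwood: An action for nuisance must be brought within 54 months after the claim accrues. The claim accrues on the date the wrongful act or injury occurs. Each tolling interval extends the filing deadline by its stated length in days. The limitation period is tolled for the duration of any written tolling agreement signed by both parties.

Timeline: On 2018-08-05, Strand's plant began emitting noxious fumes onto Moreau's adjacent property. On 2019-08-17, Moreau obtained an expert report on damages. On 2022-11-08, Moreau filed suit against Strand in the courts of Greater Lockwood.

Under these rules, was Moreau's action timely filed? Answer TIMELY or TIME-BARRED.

TIMELY

The claim accrued on 2018-08-05, when the wrongful act occurred.
The untolled deadline — 54 months after 2018-08-05 — is 2023-02-05.
The other events in the timeline have no effect on the limitation period under the stated rules.
Moreau filed on 2022-11-08, before the 2023-02-05 deadline, so the action is timely.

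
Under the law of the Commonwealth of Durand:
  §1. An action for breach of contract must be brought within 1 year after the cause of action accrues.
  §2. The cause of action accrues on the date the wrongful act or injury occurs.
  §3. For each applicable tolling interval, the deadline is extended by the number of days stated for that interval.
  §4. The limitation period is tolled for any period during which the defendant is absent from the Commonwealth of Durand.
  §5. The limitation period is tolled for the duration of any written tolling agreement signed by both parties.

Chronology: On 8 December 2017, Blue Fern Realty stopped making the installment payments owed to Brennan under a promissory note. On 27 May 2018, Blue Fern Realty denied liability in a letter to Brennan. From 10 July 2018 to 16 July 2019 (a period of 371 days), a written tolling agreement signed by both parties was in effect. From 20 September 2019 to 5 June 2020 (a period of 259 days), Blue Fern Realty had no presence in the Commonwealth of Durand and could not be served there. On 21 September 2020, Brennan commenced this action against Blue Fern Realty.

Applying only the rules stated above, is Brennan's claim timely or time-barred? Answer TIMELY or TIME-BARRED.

The claim accrued on 8 December 2017, when the wrongful act occurred.
Adding the 1 year base period to 8 December 2017 gives a deadline of 8 December 2018, before any tolling.
Because the written tolling agreement ran from 10 July 2018 to 16 July 2019, the deadline is extended by 371 days to 14 December 2019.
The defendant's absence from the jurisdiction from 20 September 2019 to 5 June 2020 tolled the period for 259 days, extending the deadline to 29 August 2020.
The other events in the timeline have no effect on the limitation period under the stated rules.
Filing on 21 September 2020 missed the 29 August 2020 deadline — the action is time-barred.

TIME-BARRED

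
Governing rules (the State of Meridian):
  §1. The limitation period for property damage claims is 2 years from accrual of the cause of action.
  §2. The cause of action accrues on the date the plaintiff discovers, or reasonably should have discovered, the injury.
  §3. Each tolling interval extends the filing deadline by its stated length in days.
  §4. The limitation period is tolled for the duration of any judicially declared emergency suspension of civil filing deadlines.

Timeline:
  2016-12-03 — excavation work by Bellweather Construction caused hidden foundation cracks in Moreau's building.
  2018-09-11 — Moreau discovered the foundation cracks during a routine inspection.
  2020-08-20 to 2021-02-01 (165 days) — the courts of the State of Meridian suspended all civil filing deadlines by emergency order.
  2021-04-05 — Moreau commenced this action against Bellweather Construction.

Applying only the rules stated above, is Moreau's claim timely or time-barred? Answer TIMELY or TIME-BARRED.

TIME-BARRED

Accrual is tied to discovery, so the period began on 2018-09-11 rather than on 2016-12-03 when the act occurred.
The untolled deadline — 2 years after 2018-09-11 — is 2020-09-11.
The period was tolled for 165 days by the emergency suspension of filing deadlines (2020-08-20 to 2021-02-01), pushing the deadline to 2021-02-23.
Filing on 2021-04-05 missed the 2021-02-23 deadline — the action is time-barred.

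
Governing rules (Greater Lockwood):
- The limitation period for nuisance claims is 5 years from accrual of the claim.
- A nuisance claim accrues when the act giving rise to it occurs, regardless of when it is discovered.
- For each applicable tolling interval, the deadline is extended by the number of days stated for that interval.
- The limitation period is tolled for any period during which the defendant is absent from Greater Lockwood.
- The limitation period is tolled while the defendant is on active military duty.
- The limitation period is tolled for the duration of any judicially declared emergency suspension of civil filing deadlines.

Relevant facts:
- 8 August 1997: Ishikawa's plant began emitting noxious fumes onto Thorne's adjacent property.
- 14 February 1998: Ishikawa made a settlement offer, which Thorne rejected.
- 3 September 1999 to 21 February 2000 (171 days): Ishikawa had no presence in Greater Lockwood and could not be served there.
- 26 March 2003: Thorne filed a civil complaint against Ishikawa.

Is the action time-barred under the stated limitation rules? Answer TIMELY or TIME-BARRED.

TIME-BARRED

The limitation period began to run on 8 August 1997.
Adding the 5 years base period to 8 August 1997 gives a deadline of 8 August 2002, before any tolling.
The defendant's absence from the jurisdiction from 3 September 1999 to 21 February 2000 tolled the period for 171 days, extending the deadline to 26 January 2003.
The other events in the timeline have no effect on the limitation period under the stated rules.
The 26 March 2003 filing falls after the 26 January 2003 deadline; the claim is time-barred.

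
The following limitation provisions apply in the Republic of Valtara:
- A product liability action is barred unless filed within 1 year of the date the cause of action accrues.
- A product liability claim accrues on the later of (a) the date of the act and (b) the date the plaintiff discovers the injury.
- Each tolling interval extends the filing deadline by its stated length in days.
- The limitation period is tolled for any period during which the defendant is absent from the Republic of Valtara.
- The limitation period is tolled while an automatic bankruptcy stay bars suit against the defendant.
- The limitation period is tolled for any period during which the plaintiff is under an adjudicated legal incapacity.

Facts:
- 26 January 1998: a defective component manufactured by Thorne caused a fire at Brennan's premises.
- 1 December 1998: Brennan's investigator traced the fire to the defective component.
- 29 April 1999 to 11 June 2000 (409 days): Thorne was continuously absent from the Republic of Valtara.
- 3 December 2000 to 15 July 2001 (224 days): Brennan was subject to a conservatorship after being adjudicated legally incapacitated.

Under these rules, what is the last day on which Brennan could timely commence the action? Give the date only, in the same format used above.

Because discovery on 1 December 1998 post-dates the 26 January 1998 act, accrual under the later-of rule falls on 1 December 1998.
Adding the 1 year base period to 1 December 1998 gives a deadline of 1 December 1999, before any tolling.
The defendant's absence from the jurisdiction from 29 April 1999 to 11 June 2000 tolled the period for 409 days, extending the deadline to 13 January 2001.
Because the plaintiff's legal incapacity ran from 3 December 2000 to 15 July 2001, the deadline is extended by 224 days to 25 August 2001.

25 August 2001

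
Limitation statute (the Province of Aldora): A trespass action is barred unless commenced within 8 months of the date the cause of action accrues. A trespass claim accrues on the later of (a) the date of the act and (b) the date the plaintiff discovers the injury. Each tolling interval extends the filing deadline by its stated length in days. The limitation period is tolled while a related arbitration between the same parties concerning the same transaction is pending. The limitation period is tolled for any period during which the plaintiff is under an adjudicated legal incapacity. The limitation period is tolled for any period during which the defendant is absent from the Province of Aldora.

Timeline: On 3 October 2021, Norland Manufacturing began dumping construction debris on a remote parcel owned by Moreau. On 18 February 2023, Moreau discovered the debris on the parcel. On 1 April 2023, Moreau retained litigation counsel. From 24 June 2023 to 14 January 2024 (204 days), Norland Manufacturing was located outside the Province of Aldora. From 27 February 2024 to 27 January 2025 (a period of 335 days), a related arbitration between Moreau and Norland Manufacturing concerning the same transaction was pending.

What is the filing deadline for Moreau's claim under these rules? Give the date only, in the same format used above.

Taking the later of the act (3 October 2021) and discovery (18 February 2023), the claim accrued on 18 February 2023.
The untolled deadline — 8 months after 18 February 2023 — is 18 October 2023.
The defendant's absence from the jurisdiction from 24 June 2023 to 14 January 2024 tolled the period for 204 days, extending the deadline to 9 May 2024.
Because the pending related arbitration ran from 27 February 2024 to 27 January 2025, the deadline is extended by 335 days to 9 April 2025.
None of the other events listed affects the running of the period under the stated rules.

9 April 2025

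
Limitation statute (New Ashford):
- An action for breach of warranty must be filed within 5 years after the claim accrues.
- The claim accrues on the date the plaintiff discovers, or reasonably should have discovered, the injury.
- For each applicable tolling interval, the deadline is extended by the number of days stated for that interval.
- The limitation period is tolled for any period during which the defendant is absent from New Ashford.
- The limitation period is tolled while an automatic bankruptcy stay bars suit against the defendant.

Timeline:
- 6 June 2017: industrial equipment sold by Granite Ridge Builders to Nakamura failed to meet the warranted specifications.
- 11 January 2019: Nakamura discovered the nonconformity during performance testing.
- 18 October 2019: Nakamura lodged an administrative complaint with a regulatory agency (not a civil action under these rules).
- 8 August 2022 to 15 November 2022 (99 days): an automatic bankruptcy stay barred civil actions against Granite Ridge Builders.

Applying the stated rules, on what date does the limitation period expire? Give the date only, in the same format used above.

Accrual is tied to discovery, so the period began on 11 January 2019 rather than on 6 June 2017 when the act occurred.
Adding the 5 years base period to 11 January 2019 gives a deadline of 11 January 2024, before any tolling.
Because the automatic bankruptcy stay ran from 8 August 2022 to 15 November 2022, the deadline is extended by 99 days to 19 April 2024.
Nothing else in the chronology tolls or restarts the period.

19 April 2024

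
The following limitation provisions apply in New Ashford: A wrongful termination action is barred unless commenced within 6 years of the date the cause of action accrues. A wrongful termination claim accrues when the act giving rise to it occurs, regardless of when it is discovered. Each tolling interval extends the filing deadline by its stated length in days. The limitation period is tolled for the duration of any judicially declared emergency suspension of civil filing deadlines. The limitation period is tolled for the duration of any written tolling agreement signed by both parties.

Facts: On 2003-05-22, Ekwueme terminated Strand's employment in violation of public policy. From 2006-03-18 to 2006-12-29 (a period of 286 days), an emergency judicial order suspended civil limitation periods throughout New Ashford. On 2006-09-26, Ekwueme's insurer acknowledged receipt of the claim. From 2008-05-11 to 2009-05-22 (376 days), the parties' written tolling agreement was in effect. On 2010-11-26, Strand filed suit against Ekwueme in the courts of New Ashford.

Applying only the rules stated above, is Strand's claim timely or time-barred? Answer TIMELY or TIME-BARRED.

TIMELY

The cause of action accrued on 2003-05-22, the date of the act.
The untolled deadline — 6 years after 2003-05-22 — is 2009-05-22.
Because the emergency suspension of filing deadlines ran from 2006-03-18 to 2006-12-29, the deadline is extended by 286 days to 2010-03-04.
Because the written tolling agreement ran from 2008-05-11 to 2009-05-22, the deadline is extended by 376 days to 2011-03-15.
None of the other events listed affects the running of the period under the stated rules.
Filing on 2010-11-26 beat the 2011-03-15 deadline — the action is timely.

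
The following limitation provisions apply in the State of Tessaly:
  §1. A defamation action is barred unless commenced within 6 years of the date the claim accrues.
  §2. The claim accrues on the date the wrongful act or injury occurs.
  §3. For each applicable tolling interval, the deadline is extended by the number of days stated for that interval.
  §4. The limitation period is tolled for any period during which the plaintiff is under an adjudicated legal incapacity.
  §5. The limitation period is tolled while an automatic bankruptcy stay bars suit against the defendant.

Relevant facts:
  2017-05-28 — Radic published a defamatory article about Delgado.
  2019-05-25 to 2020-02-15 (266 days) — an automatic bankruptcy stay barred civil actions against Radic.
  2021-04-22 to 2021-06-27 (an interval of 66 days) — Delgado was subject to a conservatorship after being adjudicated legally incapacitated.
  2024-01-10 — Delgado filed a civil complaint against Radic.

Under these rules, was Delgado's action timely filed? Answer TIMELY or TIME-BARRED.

TIMELY

The limitation period began to run on 2017-05-28.
6 years from 2017-05-28 is 2023-05-28.
The period was tolled for 266 days by the automatic bankruptcy stay (2019-05-25 to 2020-02-15), pushing the deadline to 2024-02-18.
Because the plaintiff's legal incapacity ran from 2021-04-22 to 2021-06-27, the deadline is extended by 66 days to 2024-04-24.
The 2024-01-10 filing precedes the 2024-04-24 deadline; the claim is timely.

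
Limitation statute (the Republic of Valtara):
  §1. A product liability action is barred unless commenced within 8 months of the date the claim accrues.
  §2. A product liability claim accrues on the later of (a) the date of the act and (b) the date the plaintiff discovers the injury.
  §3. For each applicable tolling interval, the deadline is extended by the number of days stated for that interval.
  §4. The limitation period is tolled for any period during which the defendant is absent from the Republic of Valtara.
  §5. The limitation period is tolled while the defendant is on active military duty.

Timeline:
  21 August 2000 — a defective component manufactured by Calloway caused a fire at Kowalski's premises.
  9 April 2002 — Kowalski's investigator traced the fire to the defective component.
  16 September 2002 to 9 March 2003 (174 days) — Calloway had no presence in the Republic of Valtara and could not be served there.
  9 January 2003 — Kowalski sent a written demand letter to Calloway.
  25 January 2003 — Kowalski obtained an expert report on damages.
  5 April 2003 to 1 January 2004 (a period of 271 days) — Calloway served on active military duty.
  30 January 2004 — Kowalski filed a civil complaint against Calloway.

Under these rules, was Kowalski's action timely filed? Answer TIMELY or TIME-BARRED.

TIMELY

Taking the later of the act (21 August 2000) and discovery (9 April 2002), the claim accrued on 9 April 2002.
The untolled deadline — 8 months after 9 April 2002 — is 9 December 2002.
The period was tolled for 174 days by the defendant's absence from the jurisdiction (16 September 2002 to 9 March 2003), pushing the deadline to 1 June 2003.
The defendant's active military service from 5 April 2003 to 1 January 2004 tolled the period for 271 days, extending the deadline to 27 February 2004.
None of the other events listed affects the running of the period under the stated rules.
Filing on 30 January 2004 beat the 27 February 2004 deadline — the action is timely.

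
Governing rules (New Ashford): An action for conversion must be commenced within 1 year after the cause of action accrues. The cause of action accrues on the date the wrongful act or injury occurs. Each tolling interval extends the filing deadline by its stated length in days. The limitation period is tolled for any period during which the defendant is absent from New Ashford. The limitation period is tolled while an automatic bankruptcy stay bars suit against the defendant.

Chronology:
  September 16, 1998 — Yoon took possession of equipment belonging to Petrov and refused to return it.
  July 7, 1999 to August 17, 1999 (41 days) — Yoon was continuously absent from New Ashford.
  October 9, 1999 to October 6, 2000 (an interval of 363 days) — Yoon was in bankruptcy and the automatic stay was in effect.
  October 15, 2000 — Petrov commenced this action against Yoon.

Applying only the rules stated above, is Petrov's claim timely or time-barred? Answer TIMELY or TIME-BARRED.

The limitation period began to run on September 16, 1998.
1 year from September 16, 1998 is September 16, 1999.
Because the defendant's absence from the jurisdiction ran from July 7, 1999 to August 17, 1999, the deadline is extended by 41 days to October 27, 1999.
The automatic bankruptcy stay from October 9, 1999 to October 6, 2000 tolled the period for 363 days, extending the deadline to October 24, 2000.
Filing on October 15, 2000 beat the October 24, 2000 deadline — the action is timely.

TIMELY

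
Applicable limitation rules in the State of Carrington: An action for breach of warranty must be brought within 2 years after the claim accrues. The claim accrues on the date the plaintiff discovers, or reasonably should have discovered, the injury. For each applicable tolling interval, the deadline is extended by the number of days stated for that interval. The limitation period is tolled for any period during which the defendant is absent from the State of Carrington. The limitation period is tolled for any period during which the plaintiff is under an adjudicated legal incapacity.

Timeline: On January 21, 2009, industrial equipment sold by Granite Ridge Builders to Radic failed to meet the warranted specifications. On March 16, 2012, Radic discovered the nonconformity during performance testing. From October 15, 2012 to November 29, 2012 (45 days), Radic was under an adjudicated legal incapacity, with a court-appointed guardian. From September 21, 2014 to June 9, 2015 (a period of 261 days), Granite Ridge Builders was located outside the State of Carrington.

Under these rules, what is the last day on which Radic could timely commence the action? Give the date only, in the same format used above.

The claim did not accrue until Radic discovered the injury on March 16, 2012; the January 21, 2009 act date does not start the clock under the stated rule.
Adding the 2 years base period to March 16, 2012 gives a deadline of March 16, 2014, before any tolling.
The period was tolled for 45 days by the plaintiff's legal incapacity (October 15, 2012 to November 29, 2012), pushing the deadline to April 30, 2014.
The defendant's absence from the jurisdiction starting September 21, 2014 came too late — the period had run on April 30, 2014 — and so does not extend the deadline.

April 30, 2014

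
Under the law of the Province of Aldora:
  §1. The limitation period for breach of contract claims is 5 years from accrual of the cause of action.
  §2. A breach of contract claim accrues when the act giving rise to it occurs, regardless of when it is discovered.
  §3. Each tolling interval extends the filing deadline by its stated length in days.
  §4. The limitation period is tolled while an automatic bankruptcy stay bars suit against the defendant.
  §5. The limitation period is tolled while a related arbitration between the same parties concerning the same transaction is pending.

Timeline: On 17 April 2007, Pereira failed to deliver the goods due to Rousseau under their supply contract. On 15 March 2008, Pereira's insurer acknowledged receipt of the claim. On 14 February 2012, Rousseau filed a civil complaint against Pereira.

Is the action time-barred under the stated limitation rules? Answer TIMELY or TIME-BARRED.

The cause of action accrued on 17 April 2007, the date of the act.
Adding the 5 years base period to 17 April 2007 gives a deadline of 17 April 2012, before any tolling.
The other events in the timeline have no effect on the limitation period under the stated rules.
Filing on 14 February 2012 beat the 17 April 2012 deadline — the action is timely.

TIMELY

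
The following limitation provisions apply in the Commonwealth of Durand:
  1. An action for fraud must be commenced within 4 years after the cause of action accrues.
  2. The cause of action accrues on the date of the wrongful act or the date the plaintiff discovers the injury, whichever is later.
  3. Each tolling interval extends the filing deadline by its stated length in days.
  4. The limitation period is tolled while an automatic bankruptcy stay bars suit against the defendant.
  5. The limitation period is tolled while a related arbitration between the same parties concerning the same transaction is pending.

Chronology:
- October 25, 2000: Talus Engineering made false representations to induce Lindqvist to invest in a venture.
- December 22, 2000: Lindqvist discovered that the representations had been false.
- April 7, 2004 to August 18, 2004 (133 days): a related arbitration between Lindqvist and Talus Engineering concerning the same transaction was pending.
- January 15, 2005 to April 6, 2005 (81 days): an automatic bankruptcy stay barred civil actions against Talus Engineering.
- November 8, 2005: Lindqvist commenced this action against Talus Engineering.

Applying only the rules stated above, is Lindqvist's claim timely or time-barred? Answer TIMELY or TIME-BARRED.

TIME-BARRED

Taking the later of the act (October 25, 2000) and discovery (December 22, 2000), the claim accrued on December 22, 2000.
Adding the 4 years base period to December 22, 2000 gives a deadline of December 22, 2004, before any tolling.
The pending related arbitration from April 7, 2004 to August 18, 2004 tolled the period for 133 days, extending the deadline to May 4, 2005.
The period was tolled for 81 days by the automatic bankruptcy stay (January 15, 2005 to April 6, 2005), pushing the deadline to July 24, 2005.
Lindqvist filed on November 8, 2005, after the July 24, 2005 deadline, so the action is time-barred.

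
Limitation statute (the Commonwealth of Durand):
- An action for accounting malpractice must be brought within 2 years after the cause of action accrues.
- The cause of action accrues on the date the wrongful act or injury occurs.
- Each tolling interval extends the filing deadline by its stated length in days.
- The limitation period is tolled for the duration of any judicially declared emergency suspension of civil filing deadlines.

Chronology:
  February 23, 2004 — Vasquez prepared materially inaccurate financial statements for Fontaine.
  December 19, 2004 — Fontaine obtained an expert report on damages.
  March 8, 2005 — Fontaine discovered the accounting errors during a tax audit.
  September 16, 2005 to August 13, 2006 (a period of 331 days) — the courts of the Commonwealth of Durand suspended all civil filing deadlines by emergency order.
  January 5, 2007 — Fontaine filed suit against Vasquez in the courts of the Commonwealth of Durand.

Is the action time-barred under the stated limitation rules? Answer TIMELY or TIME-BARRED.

TIMELY

Because the rule ties accrual to occurrence, the claim accrued on February 23, 2004, not on the March 8, 2005 discovery date.
2 years from February 23, 2004 is February 23, 2006.
The emergency suspension of filing deadlines from September 16, 2005 to August 13, 2006 tolled the period for 331 days, extending the deadline to January 20, 2007.
Nothing else in the chronology tolls or restarts the period.
The January 5, 2007 filing precedes the January 20, 2007 deadline; the claim is timely.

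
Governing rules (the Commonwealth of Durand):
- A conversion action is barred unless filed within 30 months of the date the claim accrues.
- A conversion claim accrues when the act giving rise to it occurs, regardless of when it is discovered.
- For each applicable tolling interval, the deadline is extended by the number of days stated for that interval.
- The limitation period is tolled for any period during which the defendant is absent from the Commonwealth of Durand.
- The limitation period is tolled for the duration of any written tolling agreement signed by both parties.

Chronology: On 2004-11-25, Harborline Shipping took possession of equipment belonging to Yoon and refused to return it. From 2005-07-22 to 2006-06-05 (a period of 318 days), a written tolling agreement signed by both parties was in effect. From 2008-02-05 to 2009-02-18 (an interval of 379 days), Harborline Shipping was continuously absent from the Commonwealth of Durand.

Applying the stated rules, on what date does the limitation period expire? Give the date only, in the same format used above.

2009-04-21

The limitation period began to run on 2004-11-25.
30 months from 2004-11-25 is 2007-05-25.
Because the written tolling agreement ran from 2005-07-22 to 2006-06-05, the deadline is extended by 318 days to 2008-04-07.
The period was tolled for 379 days by the defendant's absence from the jurisdiction (2008-02-05 to 2009-02-18), pushing the deadline to 2009-04-21.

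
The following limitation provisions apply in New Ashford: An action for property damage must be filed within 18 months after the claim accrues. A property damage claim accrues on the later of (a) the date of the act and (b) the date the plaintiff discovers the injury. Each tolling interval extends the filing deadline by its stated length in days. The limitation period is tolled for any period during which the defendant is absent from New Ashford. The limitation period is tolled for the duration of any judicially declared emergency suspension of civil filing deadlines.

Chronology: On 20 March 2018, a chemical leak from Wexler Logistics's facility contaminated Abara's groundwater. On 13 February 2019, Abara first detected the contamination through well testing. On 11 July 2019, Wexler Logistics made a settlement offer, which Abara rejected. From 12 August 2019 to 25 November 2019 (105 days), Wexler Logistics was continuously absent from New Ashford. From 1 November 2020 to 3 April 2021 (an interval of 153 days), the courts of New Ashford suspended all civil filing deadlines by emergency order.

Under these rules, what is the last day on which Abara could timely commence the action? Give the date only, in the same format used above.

28 April 2021

The claim accrued on 13 February 2019 — the later of the 20 March 2018 act and the 13 February 2019 discovery.
18 months from 13 February 2019 is 13 August 2020.
The defendant's absence from the jurisdiction from 12 August 2019 to 25 November 2019 tolled the period for 105 days, extending the deadline to 26 November 2020.
Because the emergency suspension of filing deadlines ran from 1 November 2020 to 3 April 2021, the deadline is extended by 153 days to 28 April 2021.
The other events in the timeline have no effect on the limitation period under the stated rules.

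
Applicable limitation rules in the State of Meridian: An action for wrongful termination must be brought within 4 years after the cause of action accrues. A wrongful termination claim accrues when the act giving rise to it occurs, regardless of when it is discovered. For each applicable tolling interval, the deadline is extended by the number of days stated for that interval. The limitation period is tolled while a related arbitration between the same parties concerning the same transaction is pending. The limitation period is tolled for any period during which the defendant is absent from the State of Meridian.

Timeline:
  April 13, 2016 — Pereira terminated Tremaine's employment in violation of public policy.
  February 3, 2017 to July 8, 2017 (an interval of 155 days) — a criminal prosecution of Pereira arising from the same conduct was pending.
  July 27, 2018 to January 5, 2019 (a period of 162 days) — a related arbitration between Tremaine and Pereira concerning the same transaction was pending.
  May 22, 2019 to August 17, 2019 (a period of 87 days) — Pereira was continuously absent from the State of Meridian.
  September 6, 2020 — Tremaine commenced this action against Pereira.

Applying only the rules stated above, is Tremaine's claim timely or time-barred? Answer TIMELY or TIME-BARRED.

The cause of action accrued on April 13, 2016, the date of the act.
4 years from April 13, 2016 is April 13, 2020.
Because the pending related arbitration ran from July 27, 2018 to January 5, 2019, the deadline is extended by 162 days to September 22, 2020.
Because the defendant's absence from the jurisdiction ran from May 22, 2019 to August 17, 2019, the deadline is extended by 87 days to December 18, 2020.
Although a criminal prosecution ran from February 3, 2017 to July 8, 2017, the stated rules do not make that a tolling event, so it is disregarded.
Tremaine filed on September 6, 2020, before the December 18, 2020 deadline, so the action is timely.

TIMELY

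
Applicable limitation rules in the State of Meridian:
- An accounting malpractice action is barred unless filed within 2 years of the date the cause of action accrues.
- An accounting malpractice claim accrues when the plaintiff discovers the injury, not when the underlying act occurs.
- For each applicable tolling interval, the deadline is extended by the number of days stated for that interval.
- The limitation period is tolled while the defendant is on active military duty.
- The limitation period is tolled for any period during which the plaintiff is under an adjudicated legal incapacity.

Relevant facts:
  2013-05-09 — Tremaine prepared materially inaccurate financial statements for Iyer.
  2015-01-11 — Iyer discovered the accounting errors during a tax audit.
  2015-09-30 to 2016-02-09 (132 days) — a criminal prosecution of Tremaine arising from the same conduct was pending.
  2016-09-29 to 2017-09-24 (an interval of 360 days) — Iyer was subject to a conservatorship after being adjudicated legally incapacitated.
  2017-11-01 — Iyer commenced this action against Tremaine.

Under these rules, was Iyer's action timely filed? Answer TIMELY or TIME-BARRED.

Accrual is tied to discovery, so the period began on 2015-01-11 rather than on 2013-05-09 when the act occurred.
2 years from 2015-01-11 is 2017-01-11.
Because the plaintiff's legal incapacity ran from 2016-09-29 to 2017-09-24, the deadline is extended by 360 days to 2018-01-06.
No stated provision tolls the period for a criminal prosecution, so the interval from 2015-09-30 to 2016-02-09 has no effect on the deadline.
The 2017-11-01 filing precedes the 2018-01-06 deadline; the claim is timely.

TIMELY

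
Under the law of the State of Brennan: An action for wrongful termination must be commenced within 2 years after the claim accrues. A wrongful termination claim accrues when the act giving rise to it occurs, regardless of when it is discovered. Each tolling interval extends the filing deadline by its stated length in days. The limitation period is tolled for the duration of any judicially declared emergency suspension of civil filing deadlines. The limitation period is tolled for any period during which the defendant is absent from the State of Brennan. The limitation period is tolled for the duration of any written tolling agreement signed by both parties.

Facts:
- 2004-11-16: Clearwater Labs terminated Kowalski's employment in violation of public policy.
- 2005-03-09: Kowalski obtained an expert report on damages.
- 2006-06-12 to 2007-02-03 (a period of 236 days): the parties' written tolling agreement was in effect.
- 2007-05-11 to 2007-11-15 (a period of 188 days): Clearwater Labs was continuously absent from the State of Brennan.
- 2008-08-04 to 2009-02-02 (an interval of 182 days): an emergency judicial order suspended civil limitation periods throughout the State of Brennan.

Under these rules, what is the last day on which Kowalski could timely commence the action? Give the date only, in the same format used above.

2008-01-14

The claim accrued on 2004-11-16, the date of the act.
The untolled deadline — 2 years after 2004-11-16 — is 2006-11-16.
The period was tolled for 236 days by the written tolling agreement (2006-06-12 to 2007-02-03), pushing the deadline to 2007-07-10.
The period was tolled for 188 days by the defendant's absence from the jurisdiction (2007-05-11 to 2007-11-15), pushing the deadline to 2008-01-14.
The emergency suspension of filing deadlines starting 2008-08-04 came too late — the period had run on 2008-01-14 — and so does not extend the deadline.
Nothing else in the chronology tolls or restarts the period.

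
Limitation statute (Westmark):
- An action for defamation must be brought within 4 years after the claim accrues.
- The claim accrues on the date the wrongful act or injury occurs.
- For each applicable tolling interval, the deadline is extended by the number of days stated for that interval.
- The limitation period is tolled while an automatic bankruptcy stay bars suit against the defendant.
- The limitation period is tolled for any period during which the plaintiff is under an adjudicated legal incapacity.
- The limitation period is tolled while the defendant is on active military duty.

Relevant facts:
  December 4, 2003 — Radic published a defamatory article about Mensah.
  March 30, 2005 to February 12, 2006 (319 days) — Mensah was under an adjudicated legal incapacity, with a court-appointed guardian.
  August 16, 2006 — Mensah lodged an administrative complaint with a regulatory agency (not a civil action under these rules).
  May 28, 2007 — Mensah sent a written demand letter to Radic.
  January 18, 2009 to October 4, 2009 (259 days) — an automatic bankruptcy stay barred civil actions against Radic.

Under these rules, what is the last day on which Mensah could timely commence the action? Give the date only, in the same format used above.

October 18, 2008

The claim accrued on December 4, 2003, the date of the act.
4 years from December 4, 2003 is December 4, 2007.
The period was tolled for 319 days by the plaintiff's legal incapacity (March 30, 2005 to February 12, 2006), pushing the deadline to October 18, 2008.
The automatic bankruptcy stay starting January 18, 2009 came too late — the period had run on October 18, 2008 — and so does not extend the deadline.
The other events in the timeline have no effect on the limitation period under the stated rules.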